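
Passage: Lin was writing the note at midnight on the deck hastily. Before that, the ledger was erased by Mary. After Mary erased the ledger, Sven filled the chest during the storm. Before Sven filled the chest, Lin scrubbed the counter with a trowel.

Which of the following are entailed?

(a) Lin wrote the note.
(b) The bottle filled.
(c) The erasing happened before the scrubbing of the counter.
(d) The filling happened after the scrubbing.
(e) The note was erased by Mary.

(d)

(a) Not entailed — 'was writing' is progressive on an accomplishment; it does not entail the completed 'wrote'.
(b) Not entailed — the chest is what filled, not the bottle.
(c) Not entailed — the narrative doesn't order the erasing relative to the scrubbing.
(d) Entailed — the narrative places the scrubbing before the filling.
(e) Not entailed — Mary erased the ledger, not the note; the note belongs to the writing event.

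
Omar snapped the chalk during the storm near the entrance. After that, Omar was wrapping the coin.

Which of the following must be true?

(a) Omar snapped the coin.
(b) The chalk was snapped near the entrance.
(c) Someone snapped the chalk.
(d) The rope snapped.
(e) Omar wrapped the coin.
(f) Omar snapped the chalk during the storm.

(b), (c), (f)

(a) Not entailed — Omar snapped the chalk, not the coin; the coin belongs to the wrapping event.
(b) Entailed — dropping 'during the storm' and generalizing the agent leaves a sub-description the original still satisfies.
(c) Entailed — the original entails any weakening of itself; this just drops 'during the storm', 'near the entrance' and generalizes the agent.
(d) Not entailed — the chalk is what snapped, not the rope.
(e) Not entailed — 'was wrapping' is progressive on an accomplishment; it does not entail the completed 'wrapped'.
(f) Entailed — every conjunct here is already in the original snapping event.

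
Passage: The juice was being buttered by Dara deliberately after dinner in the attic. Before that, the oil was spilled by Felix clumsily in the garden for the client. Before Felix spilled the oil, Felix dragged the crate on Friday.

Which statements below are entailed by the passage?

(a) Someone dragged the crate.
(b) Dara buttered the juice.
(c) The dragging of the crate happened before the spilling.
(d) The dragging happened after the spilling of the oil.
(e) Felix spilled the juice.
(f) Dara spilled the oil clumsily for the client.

(a), (c)

(a) Entailed — every conjunct here is already in the original dragging event.
(b) Not entailed — 'was buttering' is progressive on an accomplishment; it does not entail the completed 'buttered'.
(c) Entailed — the narrative places the dragging before the spilling.
(d) Not entailed — the narrative places the dragging before the spilling, not after.
(e) Not entailed — Felix spilled the oil, not the juice; the juice belongs to the buttering event.
(f) Not entailed — the passage has Felix spilling the oil, not Dara.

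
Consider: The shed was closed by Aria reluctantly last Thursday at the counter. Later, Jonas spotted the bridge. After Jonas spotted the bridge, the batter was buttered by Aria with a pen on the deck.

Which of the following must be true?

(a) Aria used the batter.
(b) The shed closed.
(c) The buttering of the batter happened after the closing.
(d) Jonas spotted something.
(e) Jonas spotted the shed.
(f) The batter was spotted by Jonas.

(b), (c), (d)

(a) Not entailed — the batter is the patient, not an instrument — Aria used a pen.
(b) Entailed — 'Aria closed the shed' is causative; it entails the inchoative 'the shed closed'.
(c) Entailed — the narrative places the closing before the buttering.
(d) Entailed — the original entails any weakening of itself; this just generalizes the patient.
(e) Not entailed — Jonas spotted the bridge, not the shed; the shed belongs to the closing event.
(f) Not entailed — Jonas spotted the bridge, not the batter; the batter belongs to the buttering event.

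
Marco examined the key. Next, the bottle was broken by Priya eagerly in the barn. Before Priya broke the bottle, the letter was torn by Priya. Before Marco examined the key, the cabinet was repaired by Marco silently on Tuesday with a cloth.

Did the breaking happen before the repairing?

no

The narrative orders the repairing before the breaking.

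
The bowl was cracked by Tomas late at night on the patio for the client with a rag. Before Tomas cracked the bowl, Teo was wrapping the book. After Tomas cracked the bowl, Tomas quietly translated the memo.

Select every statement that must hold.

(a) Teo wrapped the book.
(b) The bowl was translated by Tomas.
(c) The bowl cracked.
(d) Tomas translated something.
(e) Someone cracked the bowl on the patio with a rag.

(a) Not entailed — 'was wrapping' is progressive on an accomplishment; it does not entail the completed 'wrapped'.
(b) Not entailed — Tomas translated the memo, not the bowl; the bowl belongs to the cracking event.
(c) Entailed — 'Tomas cracked the bowl' is causative; it entails the inchoative 'the bowl cracked'.
(d) Entailed — dropping 'quietly' and generalizing the patient leaves a sub-description the original still satisfies.
(e) Entailed — every conjunct here is already in the original cracking event.

(c), (d), (e)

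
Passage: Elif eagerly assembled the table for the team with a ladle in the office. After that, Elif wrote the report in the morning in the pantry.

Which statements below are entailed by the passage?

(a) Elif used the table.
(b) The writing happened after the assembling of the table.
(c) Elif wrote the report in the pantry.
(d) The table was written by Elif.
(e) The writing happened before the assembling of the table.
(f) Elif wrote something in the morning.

(b), (c), (f)

(a) Not entailed — the table is the patient, not an instrument — Elif used a ladle.
(b) Entailed — the narrative places the assembling before the writing.
(c) Entailed — the original entails any weakening of itself; this just drops 'in the morning'.
(d) Not entailed — Elif wrote the report, not the table; the table belongs to the assembling event.
(e) Not entailed — the narrative places the assembling before the writing, not after.
(f) Entailed — the original entails any weakening of itself; this just drops 'in the pantry' and generalizes the patient.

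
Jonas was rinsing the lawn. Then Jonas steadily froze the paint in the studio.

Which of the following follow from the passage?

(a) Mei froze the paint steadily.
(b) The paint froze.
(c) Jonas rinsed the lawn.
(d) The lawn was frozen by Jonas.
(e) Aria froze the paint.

(a) Not entailed — the passage has Jonas freezing the paint, not Mei.
(b) Entailed — 'Jonas froze the paint' is causative; it entails the inchoative 'the paint froze'.
(c) Entailed — 'rinse' is an activity; 'was rinsing' entails that some rinsing happened, so 'rinsed' holds.
(d) Not entailed — Jonas froze the paint, not the lawn; the lawn belongs to the rinsing event.
(e) Not entailed — the passage has Jonas freezing the paint, not Aria.

(b), (c)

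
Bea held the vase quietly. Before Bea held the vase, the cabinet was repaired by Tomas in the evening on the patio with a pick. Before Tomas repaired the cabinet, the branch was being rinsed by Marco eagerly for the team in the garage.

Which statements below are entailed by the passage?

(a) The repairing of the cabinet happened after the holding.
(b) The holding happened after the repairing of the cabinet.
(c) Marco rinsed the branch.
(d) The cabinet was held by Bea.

(a) Not entailed — the narrative places the repairing before the holding, not after.
(b) Entailed — the narrative places the repairing before the holding.
(c) Entailed — 'rinse' is an activity; 'was rinsing' entails that some rinsing happened, so 'rinsed' holds.
(d) Not entailed — Bea held the vase, not the cabinet; the cabinet belongs to the repairing event.

(b), (c)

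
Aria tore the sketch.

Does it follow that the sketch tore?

yes

'Aria tore the sketch' is the causative; it entails the inchoative 'the sketch tore'.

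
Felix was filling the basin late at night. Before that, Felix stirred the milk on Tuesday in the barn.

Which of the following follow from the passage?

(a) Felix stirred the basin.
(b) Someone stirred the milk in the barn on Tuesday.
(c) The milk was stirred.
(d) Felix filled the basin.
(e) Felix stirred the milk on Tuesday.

(b), (c), (e)

(a) Not entailed — Felix stirred the milk, not the basin; the basin belongs to the filling event.
(b) Entailed — every conjunct here is already in the original stirring event.
(c) Entailed — dropping 'on Tuesday', 'in the barn' and generalizing the agent leaves a sub-description the original still satisfies.
(d) Not entailed — 'was filling' is progressive on an accomplishment; it does not entail the completed 'filled'.
(e) Entailed — dropping 'in the barn' leaves a sub-description the original still satisfies.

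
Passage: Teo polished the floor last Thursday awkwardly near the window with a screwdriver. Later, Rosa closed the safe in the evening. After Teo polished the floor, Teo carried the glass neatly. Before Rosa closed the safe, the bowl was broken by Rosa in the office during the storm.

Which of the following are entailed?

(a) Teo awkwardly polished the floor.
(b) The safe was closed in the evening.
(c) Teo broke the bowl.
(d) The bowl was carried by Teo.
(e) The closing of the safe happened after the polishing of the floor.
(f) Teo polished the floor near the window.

(a), (b), (e), (f)

(a) Entailed — dropping 'near the window', 'last Thursday', 'with a screwdriver' leaves a sub-description the original still satisfies.
(b) Entailed — the original entails any weakening of itself; this just generalizes the agent.
(c) Not entailed — the passage has Rosa breaking the bowl, not Teo.
(d) Not entailed — Teo carried the glass, not the bowl; the bowl belongs to the breaking event.
(e) Entailed — the narrative places the polishing before the closing.
(f) Entailed — every conjunct here is already in the original polishing event.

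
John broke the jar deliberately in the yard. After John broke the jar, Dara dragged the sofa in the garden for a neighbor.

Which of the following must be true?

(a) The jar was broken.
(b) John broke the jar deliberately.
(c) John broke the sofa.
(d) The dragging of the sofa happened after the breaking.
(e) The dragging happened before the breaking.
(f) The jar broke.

(a) Entailed — every conjunct here is already in the original breaking event.
(b) Entailed — this follows by dropping conjuncts from the breaking event's description.
(c) Not entailed — John broke the jar, not the sofa; the sofa belongs to the dragging event.
(d) Entailed — the narrative places the breaking before the dragging.
(e) Not entailed — the narrative places the breaking before the dragging, not after.
(f) Entailed — 'John broke the jar' is causative; it entails the inchoative 'the jar broke'.

(a), (b), (d), (f)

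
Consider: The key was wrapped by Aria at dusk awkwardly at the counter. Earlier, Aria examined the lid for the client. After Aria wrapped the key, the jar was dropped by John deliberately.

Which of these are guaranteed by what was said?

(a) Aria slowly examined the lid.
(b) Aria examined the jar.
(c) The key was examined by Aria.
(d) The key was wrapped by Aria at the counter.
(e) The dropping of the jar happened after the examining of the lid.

(a) Not entailed — 'slowly' adds information not in the original event.
(b) Not entailed — Aria examined the lid, not the jar; the jar belongs to the dropping event.
(c) Not entailed — Aria examined the lid, not the key; the key belongs to the wrapping event.
(d) Entailed — dropping 'awkwardly', 'at dusk' leaves a sub-description the original still satisfies.
(e) Entailed — the narrative places the examining before the dropping.

(d), (e)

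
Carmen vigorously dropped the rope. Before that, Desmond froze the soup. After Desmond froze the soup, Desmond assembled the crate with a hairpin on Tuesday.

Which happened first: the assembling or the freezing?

The connectives place the freezing before the assembling.

the freezing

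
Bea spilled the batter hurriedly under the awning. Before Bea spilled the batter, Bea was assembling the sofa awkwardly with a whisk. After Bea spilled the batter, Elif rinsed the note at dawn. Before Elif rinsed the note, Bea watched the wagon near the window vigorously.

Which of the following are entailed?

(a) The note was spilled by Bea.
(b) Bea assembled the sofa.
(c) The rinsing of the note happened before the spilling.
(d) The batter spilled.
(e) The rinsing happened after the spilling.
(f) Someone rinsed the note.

(a) Not entailed — Bea spilled the batter, not the note; the note belongs to the rinsing event.
(b) Not entailed — 'was assembling' is progressive on an accomplishment; it does not entail the completed 'assembled'.
(c) Not entailed — the narrative places the spilling before the rinsing, not after.
(d) Entailed — 'Bea spilled the batter' is causative; it entails the inchoative 'the batter spilled'.
(e) Entailed — the narrative places the spilling before the rinsing.
(f) Entailed — the original entails any weakening of itself; this just drops 'at dawn' and generalizes the agent.

(d), (e), (f)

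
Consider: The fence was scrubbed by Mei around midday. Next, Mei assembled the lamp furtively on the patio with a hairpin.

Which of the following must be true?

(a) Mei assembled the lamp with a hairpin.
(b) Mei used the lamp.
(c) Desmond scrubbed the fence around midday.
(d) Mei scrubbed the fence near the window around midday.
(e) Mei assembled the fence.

(a) Entailed — the original entails any weakening of itself; this just drops 'on the patio', 'furtively'.
(b) Not entailed — the lamp is the patient, not an instrument — Mei used a hairpin.
(c) Not entailed — the passage has Mei scrubbing the fence, not Desmond.
(d) Not entailed — 'near the window' adds information not in the original event.
(e) Not entailed — Mei assembled the lamp, not the fence; the fence belongs to the scrubbing event.

(a)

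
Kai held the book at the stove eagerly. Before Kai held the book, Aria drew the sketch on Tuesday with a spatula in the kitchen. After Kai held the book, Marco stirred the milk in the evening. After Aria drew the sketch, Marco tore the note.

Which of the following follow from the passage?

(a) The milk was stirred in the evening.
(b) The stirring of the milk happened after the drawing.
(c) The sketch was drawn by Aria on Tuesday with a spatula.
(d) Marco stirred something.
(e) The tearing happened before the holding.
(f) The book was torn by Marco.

(a), (b), (c), (d)

(a) Entailed — the original entails any weakening of itself; this just generalizes the agent.
(b) Entailed — the narrative places the drawing before the stirring.
(c) Entailed — the original entails any weakening of itself; this just drops 'in the kitchen'.
(d) Entailed — dropping 'in the evening' and generalizing the patient leaves a sub-description the original still satisfies.
(e) Not entailed — the narrative doesn't order the tearing relative to the holding.
(f) Not entailed — Marco tore the note, not the book; the book belongs to the holding event.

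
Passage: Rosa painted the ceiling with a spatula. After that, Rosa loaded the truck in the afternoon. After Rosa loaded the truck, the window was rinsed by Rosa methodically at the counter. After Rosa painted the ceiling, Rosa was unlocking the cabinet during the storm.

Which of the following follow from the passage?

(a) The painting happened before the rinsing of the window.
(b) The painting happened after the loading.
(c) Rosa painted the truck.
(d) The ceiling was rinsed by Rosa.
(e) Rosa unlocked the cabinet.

(a)

(a) Entailed — the narrative places the painting before the rinsing.
(b) Not entailed — the narrative places the painting before the loading, not after.
(c) Not entailed — Rosa painted the ceiling, not the truck; the truck belongs to the loading event.
(d) Not entailed — Rosa rinsed the window, not the ceiling; the ceiling belongs to the painting event.
(e) Not entailed — 'was unlocking' is progressive on an accomplishment; it does not entail the completed 'unlocked'.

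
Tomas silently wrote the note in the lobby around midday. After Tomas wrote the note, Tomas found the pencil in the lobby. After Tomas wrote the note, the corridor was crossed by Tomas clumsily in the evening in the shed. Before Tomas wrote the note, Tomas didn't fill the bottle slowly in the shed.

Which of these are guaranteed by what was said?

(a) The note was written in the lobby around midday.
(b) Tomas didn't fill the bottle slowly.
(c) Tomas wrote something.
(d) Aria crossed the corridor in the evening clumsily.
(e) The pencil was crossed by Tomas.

(a), (c)

(a) Entailed — every conjunct here is already in the original writing event.
(b) Not entailed — dropping 'in the shed' under negation is not valid — the original leaves open that Tomas filled the bottle some other way.
(c) Entailed — this follows by dropping conjuncts from the writing event's description.
(d) Not entailed — the passage has Tomas crossing the corridor, not Aria.
(e) Not entailed — Tomas crossed the corridor, not the pencil; the pencil belongs to the finding event.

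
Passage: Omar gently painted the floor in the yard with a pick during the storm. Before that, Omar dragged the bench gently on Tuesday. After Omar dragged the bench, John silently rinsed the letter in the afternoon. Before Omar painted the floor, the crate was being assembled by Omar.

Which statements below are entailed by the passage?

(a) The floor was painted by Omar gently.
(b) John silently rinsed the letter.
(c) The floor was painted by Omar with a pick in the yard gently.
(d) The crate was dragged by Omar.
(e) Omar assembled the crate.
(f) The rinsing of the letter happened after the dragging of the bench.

(a), (b), (c), (f)

(a) Entailed — dropping 'in the yard', 'with a pick', 'during the storm' leaves a sub-description the original still satisfies.
(b) Entailed — the original entails any weakening of itself; this just drops 'in the afternoon'.
(c) Entailed — this follows by dropping conjuncts from the painting event's description.
(d) Not entailed — Omar dragged the bench, not the crate; the crate belongs to the assembling event.
(e) Not entailed — 'was assembling' is progressive on an accomplishment; it does not entail the completed 'assembled'.
(f) Entailed — the narrative places the dragging before the rinsing.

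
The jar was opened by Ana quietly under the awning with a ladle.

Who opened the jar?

Ana

'Ana' marks the agent of the opening event.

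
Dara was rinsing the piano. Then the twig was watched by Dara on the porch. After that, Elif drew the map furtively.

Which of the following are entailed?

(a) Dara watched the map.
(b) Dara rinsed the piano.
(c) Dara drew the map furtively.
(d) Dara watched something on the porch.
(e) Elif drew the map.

(b), (d), (e)

(a) Not entailed — Dara watched the twig, not the map; the map belongs to the drawing event.
(b) Entailed — 'rinse' is an activity; 'was rinsing' entails that some rinsing happened, so 'rinsed' holds.
(c) Not entailed — the passage has Elif drawing the map, not Dara.
(d) Entailed — every conjunct here is already in the original watching event.
(e) Entailed — dropping 'furtively' leaves a sub-description the original still satisfies.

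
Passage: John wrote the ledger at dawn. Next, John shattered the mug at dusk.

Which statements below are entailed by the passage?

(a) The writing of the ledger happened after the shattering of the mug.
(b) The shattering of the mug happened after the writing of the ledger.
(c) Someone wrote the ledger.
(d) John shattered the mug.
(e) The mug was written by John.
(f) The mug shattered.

(a) Not entailed — the narrative places the writing before the shattering, not after.
(b) Entailed — the narrative places the writing before the shattering.
(c) Entailed — the original entails any weakening of itself; this just drops 'at dawn' and generalizes the agent.
(d) Entailed — dropping 'at dusk' leaves a sub-description the original still satisfies.
(e) Not entailed — John wrote the ledger, not the mug; the mug belongs to the shattering event.
(f) Entailed — 'John shattered the mug' is causative; it entails the inchoative 'the mug shattered'.

(b), (c), (d), (f)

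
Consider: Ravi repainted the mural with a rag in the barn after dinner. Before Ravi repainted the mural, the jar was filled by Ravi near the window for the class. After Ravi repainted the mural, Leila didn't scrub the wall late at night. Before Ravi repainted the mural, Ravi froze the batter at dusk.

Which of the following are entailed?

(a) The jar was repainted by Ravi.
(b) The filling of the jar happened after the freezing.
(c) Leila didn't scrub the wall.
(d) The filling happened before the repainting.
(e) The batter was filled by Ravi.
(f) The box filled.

(d)

(a) Not entailed — Ravi repainted the mural, not the jar; the jar belongs to the filling event.
(b) Not entailed — the narrative doesn't order the freezing relative to the filling.
(c) Not entailed — dropping 'late at night' under negation is not valid — the original leaves open that Leila scrubbed the wall some other way.
(d) Entailed — the narrative places the filling before the repainting.
(e) Not entailed — Ravi filled the jar, not the batter; the batter belongs to the freezing event.
(f) Not entailed — the jar is what filled, not the box.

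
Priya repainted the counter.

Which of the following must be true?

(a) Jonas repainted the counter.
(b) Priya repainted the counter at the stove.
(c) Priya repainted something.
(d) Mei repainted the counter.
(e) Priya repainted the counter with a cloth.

(a) Not entailed — the passage has Priya repainting the counter, not Jonas.
(b) Not entailed — 'at the stove' adds information not in the original event.
(c) Entailed — this follows by dropping conjuncts from the repainting event's description.
(d) Not entailed — the passage has Priya repainting the counter, not Mei.
(e) Not entailed — 'with a cloth' adds information not in the original event.

(c)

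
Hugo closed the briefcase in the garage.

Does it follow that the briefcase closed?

yes

'Hugo closed the briefcase' is the causative; it entails the inchoative 'the briefcase closed'.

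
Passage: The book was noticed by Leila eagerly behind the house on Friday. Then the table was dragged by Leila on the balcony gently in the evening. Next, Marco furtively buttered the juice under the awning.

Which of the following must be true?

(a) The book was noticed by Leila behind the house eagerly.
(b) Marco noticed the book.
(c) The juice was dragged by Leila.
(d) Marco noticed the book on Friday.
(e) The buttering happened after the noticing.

(a) Entailed — every conjunct here is already in the original noticing event.
(b) Not entailed — the passage has Leila noticing the book, not Marco.
(c) Not entailed — Leila dragged the table, not the juice; the juice belongs to the buttering event.
(d) Not entailed — the passage has Leila noticing the book, not Marco.
(e) Entailed — the narrative places the noticing before the buttering.

(a), (e)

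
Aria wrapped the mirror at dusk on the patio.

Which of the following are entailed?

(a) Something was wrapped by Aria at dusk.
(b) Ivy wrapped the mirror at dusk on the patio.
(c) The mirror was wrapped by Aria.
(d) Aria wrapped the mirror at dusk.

(a), (c), (d)

(a) Entailed — this follows by dropping conjuncts from the wrapping event's description.
(b) Not entailed — the passage has Aria wrapping the mirror, not Ivy.
(c) Entailed — dropping 'on the patio', 'at dusk' leaves a sub-description the original still satisfies.
(d) Entailed — this follows by dropping conjuncts from the wrapping event's description.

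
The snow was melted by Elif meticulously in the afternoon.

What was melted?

'the snow' marks the patient of the melting event.

the snow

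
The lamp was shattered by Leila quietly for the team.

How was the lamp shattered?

'quietly' marks the manner of the shattering event.

quietly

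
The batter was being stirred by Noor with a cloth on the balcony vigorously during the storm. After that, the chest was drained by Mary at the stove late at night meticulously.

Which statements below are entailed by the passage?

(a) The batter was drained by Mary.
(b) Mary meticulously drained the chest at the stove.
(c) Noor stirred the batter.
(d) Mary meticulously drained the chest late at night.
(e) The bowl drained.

(a) Not entailed — Mary drained the chest, not the batter; the batter belongs to the stirring event.
(b) Entailed — this follows by dropping conjuncts from the draining event's description.
(c) Entailed — 'stir' is an activity; 'was stirring' entails that some stirring happened, so 'stirred' holds.
(d) Entailed — this follows by dropping conjuncts from the draining event's description.
(e) Not entailed — the chest is what drained, not the bowl.

(b), (c), (d)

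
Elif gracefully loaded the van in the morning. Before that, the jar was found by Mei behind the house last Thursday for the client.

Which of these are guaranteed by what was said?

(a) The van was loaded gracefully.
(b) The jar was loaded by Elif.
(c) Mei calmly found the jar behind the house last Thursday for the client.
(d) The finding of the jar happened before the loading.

(a) Entailed — the original entails any weakening of itself; this just drops 'in the morning' and generalizes the agent.
(b) Not entailed — Elif loaded the van, not the jar; the jar belongs to the finding event.
(c) Not entailed — 'calmly' adds information not in the original event.
(d) Entailed — the narrative places the finding before the loading.

(a), (d)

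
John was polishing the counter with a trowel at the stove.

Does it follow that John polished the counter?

yes

'polish' is atelic; if John was polishing the counter, then John polished the counter (for some time).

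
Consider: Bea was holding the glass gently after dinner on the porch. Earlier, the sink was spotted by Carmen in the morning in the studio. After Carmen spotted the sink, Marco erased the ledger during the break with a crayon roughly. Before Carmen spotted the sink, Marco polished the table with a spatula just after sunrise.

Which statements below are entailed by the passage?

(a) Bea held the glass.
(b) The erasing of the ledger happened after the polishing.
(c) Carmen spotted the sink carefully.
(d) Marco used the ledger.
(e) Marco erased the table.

(a) Entailed — 'hold' is an activity; 'was holding' entails that some holding happened, so 'held' holds.
(b) Entailed — the narrative places the polishing before the erasing.
(c) Not entailed — 'carefully' adds information not in the original event.
(d) Not entailed — the ledger is the patient, not an instrument — Marco used a crayon.
(e) Not entailed — Marco erased the ledger, not the table; the table belongs to the polishing event.

(a), (b)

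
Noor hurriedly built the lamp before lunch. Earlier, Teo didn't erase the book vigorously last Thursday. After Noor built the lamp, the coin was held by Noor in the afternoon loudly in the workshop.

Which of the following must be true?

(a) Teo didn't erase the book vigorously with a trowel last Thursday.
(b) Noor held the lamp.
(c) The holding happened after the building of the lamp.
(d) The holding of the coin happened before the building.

(a), (c)

(a) Entailed — under negation, adding a further restriction is entailed: if no such erasing event occurred, none occurred with a trowel either.
(b) Not entailed — Noor held the coin, not the lamp; the lamp belongs to the building event.
(c) Entailed — the narrative places the building before the holding.
(d) Not entailed — the narrative places the building before the holding, not after.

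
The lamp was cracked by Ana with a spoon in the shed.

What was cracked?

'the lamp' marks the patient of the cracking event.

the lamp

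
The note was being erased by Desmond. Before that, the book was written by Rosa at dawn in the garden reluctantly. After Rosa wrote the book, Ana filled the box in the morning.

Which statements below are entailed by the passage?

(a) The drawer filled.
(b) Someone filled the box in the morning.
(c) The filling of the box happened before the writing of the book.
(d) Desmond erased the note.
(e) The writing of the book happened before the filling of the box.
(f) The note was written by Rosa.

(a) Not entailed — the box is what filled, not the drawer.
(b) Entailed — the original entails any weakening of itself; this just generalizes the agent.
(c) Not entailed — the narrative places the writing before the filling, not after.
(d) Not entailed — 'was erasing' is progressive on an accomplishment; it does not entail the completed 'erased'.
(e) Entailed — the narrative places the writing before the filling.
(f) Not entailed — Rosa wrote the book, not the note; the note belongs to the erasing event.

(b), (e)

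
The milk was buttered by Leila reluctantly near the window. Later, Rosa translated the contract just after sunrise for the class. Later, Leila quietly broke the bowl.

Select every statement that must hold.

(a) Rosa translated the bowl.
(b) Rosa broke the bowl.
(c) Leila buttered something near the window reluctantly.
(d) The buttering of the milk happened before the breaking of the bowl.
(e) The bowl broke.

(a) Not entailed — Rosa translated the contract, not the bowl; the bowl belongs to the breaking event.
(b) Not entailed — the passage has Leila breaking the bowl, not Rosa.
(c) Entailed — the original entails any weakening of itself; this just generalizes the patient.
(d) Entailed — the narrative places the buttering before the breaking.
(e) Entailed — 'Leila broke the bowl' is causative; it entails the inchoative 'the bowl broke'.

(c), (d), (e)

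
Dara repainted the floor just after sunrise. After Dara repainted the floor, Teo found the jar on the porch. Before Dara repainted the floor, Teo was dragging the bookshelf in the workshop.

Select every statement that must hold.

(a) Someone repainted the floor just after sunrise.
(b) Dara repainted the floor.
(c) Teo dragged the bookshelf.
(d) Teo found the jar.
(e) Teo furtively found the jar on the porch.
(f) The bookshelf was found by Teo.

(a) Entailed — the original entails any weakening of itself; this just generalizes the agent.
(b) Entailed — this follows by dropping conjuncts from the repainting event's description.
(c) Entailed — 'drag' is an activity; 'was dragging' entails that some dragging happened, so 'dragged' holds.
(d) Entailed — this follows by dropping conjuncts from the finding event's description.
(e) Not entailed — 'furtively' adds information not in the original event.
(f) Not entailed — Teo found the jar, not the bookshelf; the bookshelf belongs to the dragging event.

(a), (b), (c), (d)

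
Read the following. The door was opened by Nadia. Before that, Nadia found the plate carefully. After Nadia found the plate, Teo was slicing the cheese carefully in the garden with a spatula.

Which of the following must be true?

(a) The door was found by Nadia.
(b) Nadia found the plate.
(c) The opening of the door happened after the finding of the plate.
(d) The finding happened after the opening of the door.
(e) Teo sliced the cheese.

(a) Not entailed — Nadia found the plate, not the door; the door belongs to the opening event.
(b) Entailed — this follows by dropping conjuncts from the finding event's description.
(c) Entailed — the narrative places the finding before the opening.
(d) Not entailed — the narrative places the finding before the opening, not after.
(e) Not entailed — 'was slicing' is progressive on an accomplishment; it does not entail the completed 'sliced'.

(b), (c)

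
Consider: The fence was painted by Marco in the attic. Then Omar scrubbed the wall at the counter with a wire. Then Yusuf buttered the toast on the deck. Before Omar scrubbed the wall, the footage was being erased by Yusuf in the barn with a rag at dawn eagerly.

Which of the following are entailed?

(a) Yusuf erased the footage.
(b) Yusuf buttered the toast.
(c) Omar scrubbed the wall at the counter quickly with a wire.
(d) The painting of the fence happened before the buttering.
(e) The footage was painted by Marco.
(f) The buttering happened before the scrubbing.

(a) Not entailed — 'was erasing' is progressive on an accomplishment; it does not entail the completed 'erased'.
(b) Entailed — the original entails any weakening of itself; this just drops 'on the deck'.
(c) Not entailed — 'quickly' adds information not in the original event.
(d) Entailed — the narrative places the painting before the buttering.
(e) Not entailed — Marco painted the fence, not the footage; the footage belongs to the erasing event.
(f) Not entailed — the narrative places the scrubbing before the buttering, not after.

(b), (d)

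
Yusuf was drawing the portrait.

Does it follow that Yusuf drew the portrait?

no

'was drawing' is progressive; for an accomplishment like 'draw the portrait', it doesn't entail completion.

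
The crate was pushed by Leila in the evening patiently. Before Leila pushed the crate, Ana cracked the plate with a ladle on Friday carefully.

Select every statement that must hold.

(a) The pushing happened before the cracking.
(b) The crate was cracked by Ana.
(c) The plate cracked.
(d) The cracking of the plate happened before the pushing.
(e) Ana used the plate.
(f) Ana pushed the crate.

(a) Not entailed — the narrative places the cracking before the pushing, not after.
(b) Not entailed — Ana cracked the plate, not the crate; the crate belongs to the pushing event.
(c) Entailed — 'Ana cracked the plate' is causative; it entails the inchoative 'the plate cracked'.
(d) Entailed — the narrative places the cracking before the pushing.
(e) Not entailed — the plate is the patient, not an instrument — Ana used a ladle.
(f) Not entailed — the passage has Leila pushing the crate, not Ana.

(c), (d)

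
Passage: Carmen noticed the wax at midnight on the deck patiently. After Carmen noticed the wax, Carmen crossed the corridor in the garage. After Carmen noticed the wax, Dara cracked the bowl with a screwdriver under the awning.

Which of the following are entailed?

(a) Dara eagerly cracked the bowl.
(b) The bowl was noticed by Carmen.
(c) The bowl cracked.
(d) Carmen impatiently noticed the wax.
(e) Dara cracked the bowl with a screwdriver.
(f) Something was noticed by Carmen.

(c), (e), (f)

(a) Not entailed — 'eagerly' adds information not in the original event.
(b) Not entailed — Carmen noticed the wax, not the bowl; the bowl belongs to the cracking event.
(c) Entailed — 'Dara cracked the bowl' is causative; it entails the inchoative 'the bowl cracked'.
(d) Not entailed — 'impatiently' adds a manner not in (and inconsistent with) the original.
(e) Entailed — the original entails any weakening of itself; this just drops 'under the awning'.
(f) Entailed — the original entails any weakening of itself; this just drops 'on the deck', 'patiently', 'at midnight' and generalizes the patient.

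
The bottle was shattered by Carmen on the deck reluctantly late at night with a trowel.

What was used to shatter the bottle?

'with a trowel' marks the instrument of the shattering event.

a trowel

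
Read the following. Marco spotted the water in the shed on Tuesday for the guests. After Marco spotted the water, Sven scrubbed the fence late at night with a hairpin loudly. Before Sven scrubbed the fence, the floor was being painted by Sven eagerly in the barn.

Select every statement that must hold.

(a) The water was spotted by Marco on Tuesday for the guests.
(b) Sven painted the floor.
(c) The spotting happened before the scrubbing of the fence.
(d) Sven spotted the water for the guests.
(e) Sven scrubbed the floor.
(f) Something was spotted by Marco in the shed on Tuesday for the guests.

(a) Entailed — this follows by dropping conjuncts from the spotting event's description.
(b) Not entailed — 'was painting' is progressive on an accomplishment; it does not entail the completed 'painted'.
(c) Entailed — the narrative places the spotting before the scrubbing.
(d) Not entailed — the passage has Marco spotting the water, not Sven.
(e) Not entailed — Sven scrubbed the fence, not the floor; the floor belongs to the painting event.
(f) Entailed — the original entails any weakening of itself; this just generalizes the patient.

(a), (c), (f)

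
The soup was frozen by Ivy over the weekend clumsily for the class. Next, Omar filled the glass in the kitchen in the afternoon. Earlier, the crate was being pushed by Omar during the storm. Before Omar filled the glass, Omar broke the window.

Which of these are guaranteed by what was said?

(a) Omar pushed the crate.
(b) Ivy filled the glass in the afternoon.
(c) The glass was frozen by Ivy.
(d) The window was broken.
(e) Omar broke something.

(a), (d), (e)

(a) Entailed — 'push' is an activity; 'was pushing' entails that some pushing happened, so 'pushed' holds.
(b) Not entailed — the passage has Omar filling the glass, not Ivy.
(c) Not entailed — Ivy froze the soup, not the glass; the glass belongs to the filling event.
(d) Entailed — every conjunct here is already in the original breaking event.
(e) Entailed — generalizing the patient leaves a sub-description the original still satisfies.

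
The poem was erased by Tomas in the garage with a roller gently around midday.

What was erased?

'the poem' marks the patient of the erasing event.

the poem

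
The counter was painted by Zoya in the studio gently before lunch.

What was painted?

'the counter' marks the patient of the painting event.

the counter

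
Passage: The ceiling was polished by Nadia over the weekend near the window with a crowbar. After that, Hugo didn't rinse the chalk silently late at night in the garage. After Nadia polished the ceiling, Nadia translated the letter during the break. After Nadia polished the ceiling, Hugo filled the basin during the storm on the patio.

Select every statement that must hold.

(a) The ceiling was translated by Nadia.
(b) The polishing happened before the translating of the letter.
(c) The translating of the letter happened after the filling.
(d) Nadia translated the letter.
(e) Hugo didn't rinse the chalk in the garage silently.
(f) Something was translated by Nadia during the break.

(b), (d), (f)

(a) Not entailed — Nadia translated the letter, not the ceiling; the ceiling belongs to the polishing event.
(b) Entailed — the narrative places the polishing before the translating.
(c) Not entailed — the narrative doesn't order the filling relative to the translating.
(d) Entailed — dropping 'during the break' leaves a sub-description the original still satisfies.
(e) Not entailed — dropping 'late at night' under negation is not valid — the original leaves open that Hugo rinsed the chalk some other way.
(f) Entailed — the original entails any weakening of itself; this just generalizes the patient.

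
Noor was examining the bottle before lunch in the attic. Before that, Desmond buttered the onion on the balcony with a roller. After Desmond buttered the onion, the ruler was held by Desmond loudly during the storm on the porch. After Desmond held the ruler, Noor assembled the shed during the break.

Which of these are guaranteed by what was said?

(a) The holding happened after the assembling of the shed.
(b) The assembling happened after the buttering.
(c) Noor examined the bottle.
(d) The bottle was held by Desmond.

(a) Not entailed — the narrative places the holding before the assembling, not after.
(b) Entailed — the narrative places the buttering before the assembling.
(c) Entailed — 'examine' is an activity; 'was examining' entails that some examining happened, so 'examined' holds.
(d) Not entailed — Desmond held the ruler, not the bottle; the bottle belongs to the examining event.

(b), (c)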